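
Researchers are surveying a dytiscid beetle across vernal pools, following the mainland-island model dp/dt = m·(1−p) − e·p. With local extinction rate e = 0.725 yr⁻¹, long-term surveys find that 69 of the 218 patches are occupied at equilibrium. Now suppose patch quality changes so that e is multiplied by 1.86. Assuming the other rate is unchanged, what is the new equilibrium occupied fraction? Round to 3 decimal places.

Observed p* = 69/218 = 0.31651.
Balance m(1−p*) = e·p* gives m = e·p*/(1−p*) = 0.725×0.31651/0.68349 = 0.33573.
New p* = m/(m+e) = 0.33573/(0.33573+1.34850) = 0.19934.

0.199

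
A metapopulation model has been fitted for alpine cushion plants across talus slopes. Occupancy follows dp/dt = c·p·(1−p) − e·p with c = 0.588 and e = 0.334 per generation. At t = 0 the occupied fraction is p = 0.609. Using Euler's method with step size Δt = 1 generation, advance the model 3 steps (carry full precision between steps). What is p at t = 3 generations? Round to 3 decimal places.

0.486

Update rule: p ← p + [c·p·(1−p) − e·p]·Δt with Δt = 1.
t = 1: p = 0.60900 + (-0.06339) = 0.54561
t = 2: p = 0.54561 + (-0.03646) = 0.50915
t = 3: p = 0.50915 + (-0.02311) = 0.48605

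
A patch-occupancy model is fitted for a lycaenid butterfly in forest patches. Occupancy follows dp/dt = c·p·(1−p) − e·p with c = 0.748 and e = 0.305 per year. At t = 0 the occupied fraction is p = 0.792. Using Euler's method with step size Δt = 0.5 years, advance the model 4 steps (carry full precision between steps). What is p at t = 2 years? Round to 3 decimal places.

0.649

Update rule: p ← p + [c·p·(1−p) − e·p]·Δt with Δt = 0.5.
p: 0.79200 → 0.73283  (Δp = -0.05917)
p: 0.73283 → 0.69430  (Δp = -0.03853)
p: 0.69430 → 0.66780  (Δp = -0.02650)
p: 0.66780 → 0.64893  (Δp = -0.01887)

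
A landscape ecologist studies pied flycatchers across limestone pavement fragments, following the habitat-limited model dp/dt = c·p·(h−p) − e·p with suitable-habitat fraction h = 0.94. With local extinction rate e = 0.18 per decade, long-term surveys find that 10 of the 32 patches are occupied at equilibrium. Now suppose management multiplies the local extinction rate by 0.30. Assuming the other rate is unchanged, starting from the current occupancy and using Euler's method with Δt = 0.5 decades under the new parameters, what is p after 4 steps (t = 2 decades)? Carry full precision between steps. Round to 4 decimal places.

0.3926

Observed p* = 10/32 = 0.31250.
Balance c(h−p*) = e gives c = e/(0.94 − 0.31250) = 0.18/0.62750 = 0.28685.
Starting from p₀ = 0.31250; update p ← p + (dp/dt)·Δt with the new parameters.
t = 0.5: p = 0.31250 + (+0.01969) = 0.33219
t = 1: p = 0.33219 + (+0.01999) = 0.35218
t = 1.5: p = 0.35218 + (+0.02018) = 0.37236
t = 2: p = 0.37236 + (+0.02026) = 0.39262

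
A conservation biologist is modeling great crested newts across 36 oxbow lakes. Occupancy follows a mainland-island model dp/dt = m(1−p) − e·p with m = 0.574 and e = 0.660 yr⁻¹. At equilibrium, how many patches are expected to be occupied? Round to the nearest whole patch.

p* = m/(m+e) = 0.574/1.2340 = 0.4652.
Expected occupied patches = N × p* = 36 × 0.4652 = 16.75 ≈ 17.

17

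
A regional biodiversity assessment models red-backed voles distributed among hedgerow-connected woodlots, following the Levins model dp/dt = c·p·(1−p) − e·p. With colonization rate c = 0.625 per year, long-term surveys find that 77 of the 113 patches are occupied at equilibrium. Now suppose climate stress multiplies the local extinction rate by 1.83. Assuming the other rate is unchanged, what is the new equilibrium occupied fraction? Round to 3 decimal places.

Observed p* = 77/113 = 0.68142.
Balance c(1−p*) = e gives e = 0.625×(1 − 0.68142) = 0.19911.
New p* = 1 − e/c = 1 − 0.36437/0.62500 = 0.41701.

0.417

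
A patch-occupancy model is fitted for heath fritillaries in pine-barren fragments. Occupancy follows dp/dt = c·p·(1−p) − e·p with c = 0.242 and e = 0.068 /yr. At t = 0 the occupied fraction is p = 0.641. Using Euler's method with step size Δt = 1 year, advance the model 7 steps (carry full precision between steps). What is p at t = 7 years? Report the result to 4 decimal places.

0.6964

Update rule: p ← p + [c·p·(1−p) − e·p]·Δt with Δt = 1.
  1  |  dp/dt·Δt = +0.012101  |  p_1 = 0.653101
  2  |  dp/dt·Δt = +0.010417  |  p_2 = 0.663517
  3  |  dp/dt·Δt = +0.008910  |  p_3 = 0.672428
  4  |  dp/dt·Δt = +0.007580  |  p_4 = 0.680008
  5  |  dp/dt·Δt = +0.006418  |  p_5 = 0.686426
  6  |  dp/dt·Δt = +0.005412  |  p_6 = 0.691838
  7  |  dp/dt·Δt = +0.004549  |  p_7 = 0.696387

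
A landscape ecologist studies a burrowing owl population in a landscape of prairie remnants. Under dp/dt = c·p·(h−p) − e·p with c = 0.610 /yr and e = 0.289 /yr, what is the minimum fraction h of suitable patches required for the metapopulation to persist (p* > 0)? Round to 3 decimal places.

p* = h − e/c is positive only when h > e/c.
h_min = e/c = 0.289/0.610 = 0.4738.

0.474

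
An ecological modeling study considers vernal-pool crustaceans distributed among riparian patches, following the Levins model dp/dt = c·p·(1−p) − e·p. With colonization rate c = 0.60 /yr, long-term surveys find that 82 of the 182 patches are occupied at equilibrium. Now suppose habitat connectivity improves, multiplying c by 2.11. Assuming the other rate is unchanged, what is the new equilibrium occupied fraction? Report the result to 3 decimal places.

Observed p* = 82/182 = 0.45055.
Balance c(1−p*) = e gives e = 0.60×(1 − 0.45055) = 0.32967.
New p* = 1 − e/c = 1 − 0.32967/1.26600 = 0.73960.

0.740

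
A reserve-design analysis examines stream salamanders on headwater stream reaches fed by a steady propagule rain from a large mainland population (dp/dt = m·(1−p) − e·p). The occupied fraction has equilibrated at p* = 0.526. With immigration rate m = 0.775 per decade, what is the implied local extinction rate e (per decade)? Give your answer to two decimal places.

At equilibrium m(1−p*) = e·p*, so e = m(1−p*)/p*.
e = 0.775 × 0.4740 / 0.526 = 0.6984.

0.70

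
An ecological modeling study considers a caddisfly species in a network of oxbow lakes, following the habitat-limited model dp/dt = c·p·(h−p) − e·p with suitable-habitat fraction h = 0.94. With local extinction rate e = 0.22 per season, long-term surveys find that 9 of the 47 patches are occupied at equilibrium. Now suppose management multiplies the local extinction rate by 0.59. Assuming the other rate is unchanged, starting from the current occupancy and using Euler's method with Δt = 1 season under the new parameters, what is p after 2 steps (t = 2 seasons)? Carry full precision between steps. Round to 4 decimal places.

Observed p* = 9/47 = 0.19149.
Balance c(h−p*) = e gives c = e/(0.94 − 0.19149) = 0.22/0.74851 = 0.29392.
Starting from p₀ = 0.19149; update p ← p + (dp/dt)·Δt with the new parameters.
p: 0.19149 → 0.20876  (Δp = +0.01727)
p: 0.20876 → 0.22653  (Δp = +0.01777)

0.2265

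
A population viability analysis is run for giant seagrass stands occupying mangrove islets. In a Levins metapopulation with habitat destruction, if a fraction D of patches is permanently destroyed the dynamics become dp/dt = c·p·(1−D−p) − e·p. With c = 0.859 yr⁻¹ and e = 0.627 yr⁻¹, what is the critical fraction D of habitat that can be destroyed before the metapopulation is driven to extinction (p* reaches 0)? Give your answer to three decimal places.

0.270

The nontrivial equilibrium is p* = (1−D) − e/c; extinction occurs when this hits zero.
So D_crit = 1 − e/c = 1 − 0.627/0.859 = 1 − 0.7299 = 0.2701.
This equals the undisturbed p*, a classic result of Lande's extension.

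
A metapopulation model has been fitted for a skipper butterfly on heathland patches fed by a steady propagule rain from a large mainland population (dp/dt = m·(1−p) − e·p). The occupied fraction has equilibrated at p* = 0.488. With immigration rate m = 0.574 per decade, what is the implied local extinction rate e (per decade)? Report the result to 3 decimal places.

At equilibrium m(1−p*) = e·p*, so e = m(1−p*)/p*.
e = 0.574 × 0.5120 / 0.488 = 0.6022.

0.602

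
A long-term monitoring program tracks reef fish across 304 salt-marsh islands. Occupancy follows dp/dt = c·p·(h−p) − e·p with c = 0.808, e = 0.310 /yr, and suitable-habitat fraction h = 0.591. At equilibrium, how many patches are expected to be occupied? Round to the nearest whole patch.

63

p* = h − e/c = 0.591 − 0.3837 = 0.2073.
Expected occupied patches = N × p* = 304 × 0.2073 = 63.03 ≈ 63.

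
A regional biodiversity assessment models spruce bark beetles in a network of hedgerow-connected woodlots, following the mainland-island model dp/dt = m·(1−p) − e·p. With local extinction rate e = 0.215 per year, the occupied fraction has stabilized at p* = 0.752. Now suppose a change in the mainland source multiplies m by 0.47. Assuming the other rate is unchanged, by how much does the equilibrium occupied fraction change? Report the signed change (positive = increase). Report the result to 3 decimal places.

-0.164

Balance m(1−p*) = e·p* gives m = e·p*/(1−p*) = 0.215×0.75200/0.24800 = 0.65194.
New p* = m/(m+e) = 0.30641/(0.30641+0.21500) = 0.58766.
Δp* = 0.58766 − 0.75200 = -0.16434.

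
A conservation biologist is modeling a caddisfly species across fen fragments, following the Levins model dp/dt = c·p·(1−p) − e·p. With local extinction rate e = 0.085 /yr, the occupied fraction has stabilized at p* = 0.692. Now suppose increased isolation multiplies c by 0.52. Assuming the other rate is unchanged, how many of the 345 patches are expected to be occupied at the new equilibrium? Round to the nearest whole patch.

Balance c(1−p*) = e gives c = e/(1 − 0.69200) = 0.085/0.30800 = 0.27597.
New p* = 1 − e/c = 1 − 0.08500/0.14350 = 0.40767.
Expected occupied = 345 × 0.40767 = 140.65 ≈ 141.

141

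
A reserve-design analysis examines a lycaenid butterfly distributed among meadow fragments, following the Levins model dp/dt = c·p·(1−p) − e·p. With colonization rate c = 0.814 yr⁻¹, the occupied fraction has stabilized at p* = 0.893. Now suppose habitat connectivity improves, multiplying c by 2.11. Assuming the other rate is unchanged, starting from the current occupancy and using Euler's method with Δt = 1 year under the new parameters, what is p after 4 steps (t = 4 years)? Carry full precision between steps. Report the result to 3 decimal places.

0.941

Balance c(1−p*) = e gives e = 0.814×(1 − 0.89300) = 0.08710.
Starting from p₀ = 0.89300; update p ← p + (dp/dt)·Δt with the new parameters.
t = 1: p = 0.89300 + (+0.08633) = 0.97933
t = 2: p = 0.97933 + (-0.05054) = 0.92880
t = 3: p = 0.92880 + (+0.03269) = 0.96149
t = 4: p = 0.96149 + (-0.02014) = 0.94134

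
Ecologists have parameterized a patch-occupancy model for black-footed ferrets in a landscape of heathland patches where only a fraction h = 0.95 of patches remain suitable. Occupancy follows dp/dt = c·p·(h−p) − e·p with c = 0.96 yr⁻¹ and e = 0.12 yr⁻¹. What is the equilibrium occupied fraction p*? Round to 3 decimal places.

0.825

Setting dp/dt = 0 and dividing by p* gives c·(h−p*) = e.
So p* = h − e/c = 0.95 − 0.12/0.96 = 0.95 − 0.1250 = 0.8250.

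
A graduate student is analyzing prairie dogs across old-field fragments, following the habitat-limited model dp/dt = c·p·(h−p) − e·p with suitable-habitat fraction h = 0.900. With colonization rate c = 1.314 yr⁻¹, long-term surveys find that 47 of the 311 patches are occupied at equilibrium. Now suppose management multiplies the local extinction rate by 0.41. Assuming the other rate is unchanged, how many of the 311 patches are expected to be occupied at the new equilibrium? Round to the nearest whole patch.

184

Observed p* = 47/311 = 0.15113.
Balance c(h−p*) = e gives e = 1.314×(0.9 − 0.15113) = 0.98402.
New p* = 0.9 − e/c = 0.9 − 0.40345/1.31400 = 0.59296.
Expected occupied = 311 × 0.59296 = 184.41 ≈ 184.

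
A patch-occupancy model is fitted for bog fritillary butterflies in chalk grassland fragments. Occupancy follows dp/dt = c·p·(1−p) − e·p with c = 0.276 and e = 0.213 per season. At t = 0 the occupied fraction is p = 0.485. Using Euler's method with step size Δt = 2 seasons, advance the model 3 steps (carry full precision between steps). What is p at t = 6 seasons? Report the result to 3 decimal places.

0.343

Update rule: p ← p + [c·p·(1−p) − e·p]·Δt with Δt = 2.
t = 2: p = 0.48500 + (-0.06873) = 0.41627
t = 4: p = 0.41627 + (-0.04320) = 0.37307
t = 6: p = 0.37307 + (-0.02982) = 0.34325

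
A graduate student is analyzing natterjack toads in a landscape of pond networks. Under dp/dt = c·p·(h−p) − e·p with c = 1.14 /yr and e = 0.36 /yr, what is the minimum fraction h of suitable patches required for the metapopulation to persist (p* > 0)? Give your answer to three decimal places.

p* = h − e/c is positive only when h > e/c.
h_min = e/c = 0.36/1.14 = 0.3158.

0.316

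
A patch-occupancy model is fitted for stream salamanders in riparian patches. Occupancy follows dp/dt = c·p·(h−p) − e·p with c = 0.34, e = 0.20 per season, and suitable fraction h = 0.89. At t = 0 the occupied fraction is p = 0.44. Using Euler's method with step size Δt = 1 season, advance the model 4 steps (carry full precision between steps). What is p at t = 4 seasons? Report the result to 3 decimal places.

Update rule: p ← p + [c·p·(h−p) − e·p]·Δt with Δt = 1.
p: 0.44000 → 0.41932  (Δp = -0.02068)
p: 0.41932 → 0.40256  (Δp = -0.01676)
p: 0.40256 → 0.38876  (Δp = -0.01380)
p: 0.38876 → 0.37726  (Δp = -0.01150)

0.377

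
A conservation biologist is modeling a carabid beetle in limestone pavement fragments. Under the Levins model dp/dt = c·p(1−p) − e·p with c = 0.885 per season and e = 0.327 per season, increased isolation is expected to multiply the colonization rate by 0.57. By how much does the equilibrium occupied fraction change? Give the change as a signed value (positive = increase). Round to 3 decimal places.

-0.279

Before: p* = 1 − 0.327/0.885 = 0.6305.
After the change, c = 0.50445, e = 0.327, so p* = 1 − 0.327/0.50445 = 0.3518.
Δp* = 0.3518 − 0.6305 = -0.2787.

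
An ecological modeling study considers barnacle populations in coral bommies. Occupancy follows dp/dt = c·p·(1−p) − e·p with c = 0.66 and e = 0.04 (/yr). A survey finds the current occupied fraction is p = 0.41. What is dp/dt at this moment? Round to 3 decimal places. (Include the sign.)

0.143

Colonization term: c·p·(1−p) = 0.66×0.41×0.5900 = 0.15965.
Extinction term: e·p = 0.01640.
dp/dt = 0.15965 − 0.01640 = 0.14325.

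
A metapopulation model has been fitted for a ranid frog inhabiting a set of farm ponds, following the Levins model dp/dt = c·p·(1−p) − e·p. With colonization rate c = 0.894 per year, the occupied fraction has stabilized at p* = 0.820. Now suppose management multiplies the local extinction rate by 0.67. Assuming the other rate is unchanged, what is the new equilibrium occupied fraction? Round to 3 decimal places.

0.879

Balance c(1−p*) = e gives e = 0.894×(1 − 0.82000) = 0.16092.
New p* = 1 − e/c = 1 − 0.10782/0.89400 = 0.87940.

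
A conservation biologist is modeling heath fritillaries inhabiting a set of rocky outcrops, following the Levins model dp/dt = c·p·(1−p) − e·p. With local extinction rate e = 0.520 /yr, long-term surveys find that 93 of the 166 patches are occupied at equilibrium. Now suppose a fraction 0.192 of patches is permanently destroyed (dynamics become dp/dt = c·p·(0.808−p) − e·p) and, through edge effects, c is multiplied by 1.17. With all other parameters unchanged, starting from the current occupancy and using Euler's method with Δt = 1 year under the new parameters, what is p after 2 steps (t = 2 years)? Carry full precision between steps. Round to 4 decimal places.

0.4426

Observed p* = 93/166 = 0.56024.
Balance c(1−p*) = e gives c = e/(1 − 0.56024) = 0.520/0.43976 = 1.18247.
Starting from p₀ = 0.56024; update p ← p + (dp/dt)·Δt with the new parameters.
  1  |  dp/dt·Δt = -0.099291  |  p_1 = 0.460950
  2  |  dp/dt·Δt = -0.018374  |  p_2 = 0.442576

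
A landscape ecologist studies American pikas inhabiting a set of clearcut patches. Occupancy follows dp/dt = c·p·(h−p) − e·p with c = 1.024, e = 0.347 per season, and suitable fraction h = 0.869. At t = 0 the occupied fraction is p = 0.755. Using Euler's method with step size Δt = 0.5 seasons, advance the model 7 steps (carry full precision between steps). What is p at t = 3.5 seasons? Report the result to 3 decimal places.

Update rule: p ← p + [c·p·(h−p) − e·p]·Δt with Δt = 0.5.
step 1: Δp = -0.08692, p = 0.66808
step 2: Δp = -0.04718, p = 0.62089
step 3: Δp = -0.02885, p = 0.59204
step 4: Δp = -0.01877, p = 0.57327
step 5: Δp = -0.01266, p = 0.56061
step 6: Δp = -0.00875, p = 0.55186
step 7: Δp = -0.00614, p = 0.54572

0.546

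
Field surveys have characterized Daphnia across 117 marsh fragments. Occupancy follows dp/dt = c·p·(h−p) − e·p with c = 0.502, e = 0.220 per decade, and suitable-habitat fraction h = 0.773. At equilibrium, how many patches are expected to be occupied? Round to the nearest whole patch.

39

p* = h − e/c = 0.773 − 0.4382 = 0.3348.
Expected occupied patches = N × p* = 117 × 0.3348 = 39.17 ≈ 39.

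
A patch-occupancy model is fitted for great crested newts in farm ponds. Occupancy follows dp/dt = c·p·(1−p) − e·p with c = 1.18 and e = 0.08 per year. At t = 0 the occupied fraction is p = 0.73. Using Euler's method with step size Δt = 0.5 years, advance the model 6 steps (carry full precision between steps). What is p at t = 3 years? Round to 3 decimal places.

0.929

Update rule: p ← p + [c·p·(1−p) − e·p]·Δt with Δt = 0.5.
  1  |  dp/dt·Δt = +0.087089  |  p_1 = 0.817089
  2  |  dp/dt·Δt = +0.055495  |  p_2 = 0.872584
  3  |  dp/dt·Δt = +0.030694  |  p_3 = 0.903277
  4  |  dp/dt·Δt = +0.015416  |  p_4 = 0.918693
  5  |  dp/dt·Δt = +0.007323  |  p_5 = 0.926016
  6  |  dp/dt·Δt = +0.003380  |  p_6 = 0.929396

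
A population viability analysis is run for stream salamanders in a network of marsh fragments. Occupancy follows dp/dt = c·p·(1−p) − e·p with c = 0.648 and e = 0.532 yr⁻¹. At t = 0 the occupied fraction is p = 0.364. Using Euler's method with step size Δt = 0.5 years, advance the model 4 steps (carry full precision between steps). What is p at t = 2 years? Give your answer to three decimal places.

0.296

Update rule: p ← p + [c·p·(1−p) − e·p]·Δt with Δt = 0.5.
step 1: Δp = -0.02182, p = 0.34218
step 2: Δp = -0.01809, p = 0.32409
step 3: Δp = -0.01523, p = 0.30886
step 4: Δp = -0.01299, p = 0.29586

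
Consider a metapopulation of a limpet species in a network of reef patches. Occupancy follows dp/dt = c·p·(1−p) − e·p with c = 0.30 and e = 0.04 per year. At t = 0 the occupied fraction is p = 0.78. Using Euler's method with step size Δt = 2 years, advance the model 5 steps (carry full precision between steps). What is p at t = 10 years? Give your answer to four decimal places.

0.8639

Update rule: p ← p + [c·p·(1−p) − e·p]·Δt with Δt = 2.
  1  |  dp/dt·Δt = +0.040560  |  p_1 = 0.820560
  2  |  dp/dt·Δt = +0.022700  |  p_2 = 0.843260
  3  |  dp/dt·Δt = +0.011843  |  p_3 = 0.855103
  4  |  dp/dt·Δt = +0.005933  |  p_4 = 0.861036
  5  |  dp/dt·Δt = +0.002909  |  p_5 = 0.863945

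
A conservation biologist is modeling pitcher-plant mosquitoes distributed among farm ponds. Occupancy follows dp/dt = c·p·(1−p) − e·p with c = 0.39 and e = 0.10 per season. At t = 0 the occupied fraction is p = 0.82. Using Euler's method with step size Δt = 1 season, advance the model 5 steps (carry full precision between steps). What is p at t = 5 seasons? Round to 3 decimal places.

Update rule: p ← p + [c·p·(1−p) − e·p]·Δt with Δt = 1.
  1  |  dp/dt·Δt = -0.024436  |  p_1 = 0.795564
  2  |  dp/dt·Δt = -0.016126  |  p_2 = 0.779438
  3  |  dp/dt·Δt = -0.010897  |  p_3 = 0.768541
  4  |  dp/dt·Δt = -0.007479  |  p_4 = 0.761062
  5  |  dp/dt·Δt = -0.005186  |  p_5 = 0.755876

0.756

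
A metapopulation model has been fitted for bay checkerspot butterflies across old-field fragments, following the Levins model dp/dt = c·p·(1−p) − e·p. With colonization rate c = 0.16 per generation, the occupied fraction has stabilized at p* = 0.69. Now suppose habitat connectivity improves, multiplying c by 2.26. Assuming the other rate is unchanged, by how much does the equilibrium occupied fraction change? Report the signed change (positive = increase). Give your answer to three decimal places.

0.173

Balance c(1−p*) = e gives e = 0.16×(1 − 0.69000) = 0.04960.
New p* = 1 − e/c = 1 − 0.04960/0.36160 = 0.86283.
Δp* = 0.86283 − 0.69000 = +0.17283.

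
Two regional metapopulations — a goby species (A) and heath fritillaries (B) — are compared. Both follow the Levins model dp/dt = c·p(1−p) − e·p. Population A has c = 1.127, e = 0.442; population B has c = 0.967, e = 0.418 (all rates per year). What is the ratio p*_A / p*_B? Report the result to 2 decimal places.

A: p*_A = 1 − 0.442/1.127 = 0.6078.
B: p*_B = 1 − 0.418/0.967 = 0.5677.
p*_A / p*_B = 0.6078/0.5677 = 1.0706.

1.07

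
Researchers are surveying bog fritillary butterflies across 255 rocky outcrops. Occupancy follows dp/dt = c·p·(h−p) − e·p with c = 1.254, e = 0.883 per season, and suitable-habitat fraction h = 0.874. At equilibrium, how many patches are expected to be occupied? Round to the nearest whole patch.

43

p* = h − e/c = 0.874 − 0.7041 = 0.1699.
Expected occupied patches = N × p* = 255 × 0.1699 = 43.31 ≈ 43.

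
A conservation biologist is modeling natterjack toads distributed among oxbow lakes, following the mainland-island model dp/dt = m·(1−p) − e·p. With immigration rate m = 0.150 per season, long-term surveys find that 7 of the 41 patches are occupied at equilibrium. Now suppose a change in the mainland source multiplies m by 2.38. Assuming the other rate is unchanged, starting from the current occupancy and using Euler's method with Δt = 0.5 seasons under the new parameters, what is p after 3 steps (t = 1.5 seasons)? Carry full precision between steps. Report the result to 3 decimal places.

0.314

Observed p* = 7/41 = 0.17073.
Balance m(1−p*) = e·p* gives e = m(1−p*)/p* = 0.150×0.82927/0.17073 = 0.72857.
Starting from p₀ = 0.17073; update p ← p + (dp/dt)·Δt with the new parameters.
step 1: Δp = +0.08583, p = 0.25656
step 2: Δp = +0.03924, p = 0.29580
step 3: Δp = +0.01794, p = 0.31375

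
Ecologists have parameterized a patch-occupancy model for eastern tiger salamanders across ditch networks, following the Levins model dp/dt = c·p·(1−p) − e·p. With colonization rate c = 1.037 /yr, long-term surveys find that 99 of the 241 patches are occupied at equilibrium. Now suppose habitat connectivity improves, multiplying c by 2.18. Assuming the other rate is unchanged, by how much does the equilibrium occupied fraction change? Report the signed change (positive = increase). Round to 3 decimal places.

Observed p* = 99/241 = 0.41079.
Balance c(1−p*) = e gives e = 1.037×(1 − 0.41079) = 0.61101.
New p* = 1 − e/c = 1 − 0.61101/2.26066 = 0.72972.
Δp* = 0.72972 − 0.41079 = +0.31893.

0.319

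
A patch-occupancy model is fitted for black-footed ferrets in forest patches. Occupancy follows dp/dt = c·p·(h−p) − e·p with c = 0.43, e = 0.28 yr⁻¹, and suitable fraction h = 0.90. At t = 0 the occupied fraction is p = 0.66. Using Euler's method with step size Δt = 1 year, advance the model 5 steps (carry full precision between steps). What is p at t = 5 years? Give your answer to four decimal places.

Update rule: p ← p + [c·p·(h−p) − e·p]·Δt with Δt = 1.
step 1: Δp = -0.11669, p = 0.54331
step 2: Δp = -0.06880, p = 0.47452
step 3: Δp = -0.04605, p = 0.42847
step 4: Δp = -0.03310, p = 0.39537
step 5: Δp = -0.02491, p = 0.37046

0.3705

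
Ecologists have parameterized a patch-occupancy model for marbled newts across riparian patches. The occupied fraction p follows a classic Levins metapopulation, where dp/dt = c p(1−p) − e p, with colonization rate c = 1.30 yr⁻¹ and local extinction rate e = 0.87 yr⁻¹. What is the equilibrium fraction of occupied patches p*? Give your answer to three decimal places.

At equilibrium, colonization balances extinction: c·p*·(1−p*) = e·p*.
So p* = 1 − e/c = 1 − 0.87/1.30 = 1 − 0.6692 = 0.3308.

0.331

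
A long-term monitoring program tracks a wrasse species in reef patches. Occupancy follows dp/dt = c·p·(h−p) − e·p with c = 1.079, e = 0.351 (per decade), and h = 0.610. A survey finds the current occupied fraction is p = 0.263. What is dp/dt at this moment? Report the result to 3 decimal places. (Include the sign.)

Colonization term: c·p·(h−p) = 1.079×0.263×0.3470 = 0.09847.
Extinction term: e·p = 0.09231.
dp/dt = 0.09847 − 0.09231 = 0.00616.

0.006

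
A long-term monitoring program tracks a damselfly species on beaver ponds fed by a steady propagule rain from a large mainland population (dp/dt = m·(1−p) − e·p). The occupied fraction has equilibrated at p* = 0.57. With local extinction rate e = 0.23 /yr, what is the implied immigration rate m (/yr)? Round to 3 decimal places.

At equilibrium m(1−p*) = e·p*, so m = e·p*/(1−p*).
m = 0.23 × 0.57 / 0.4300 = 0.1311/0.4300 = 0.3049.

0.305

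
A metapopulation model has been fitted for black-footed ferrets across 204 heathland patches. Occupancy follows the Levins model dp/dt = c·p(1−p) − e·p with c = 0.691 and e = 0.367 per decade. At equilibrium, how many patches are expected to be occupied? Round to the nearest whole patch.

96

p* = 1 − e/c = 1 − 0.367/0.691 = 0.4689.
Expected occupied patches = N × p* = 204 × 0.4689 = 95.65 ≈ 96.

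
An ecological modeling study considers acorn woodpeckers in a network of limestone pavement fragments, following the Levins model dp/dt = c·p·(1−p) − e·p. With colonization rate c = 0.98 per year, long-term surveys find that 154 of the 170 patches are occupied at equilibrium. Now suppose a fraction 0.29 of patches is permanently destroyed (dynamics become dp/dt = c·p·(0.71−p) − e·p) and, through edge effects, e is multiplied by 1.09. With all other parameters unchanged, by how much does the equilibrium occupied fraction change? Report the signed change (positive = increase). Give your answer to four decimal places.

Observed p* = 154/170 = 0.90588.
Balance c(1−p*) = e gives e = 0.98×(1 − 0.90588) = 0.09224.
New p* = 0.71 − e/c = 0.71 − 0.10054/0.98000 = 0.60741.
Δp* = 0.60741 − 0.90588 = -0.29847.

-0.2985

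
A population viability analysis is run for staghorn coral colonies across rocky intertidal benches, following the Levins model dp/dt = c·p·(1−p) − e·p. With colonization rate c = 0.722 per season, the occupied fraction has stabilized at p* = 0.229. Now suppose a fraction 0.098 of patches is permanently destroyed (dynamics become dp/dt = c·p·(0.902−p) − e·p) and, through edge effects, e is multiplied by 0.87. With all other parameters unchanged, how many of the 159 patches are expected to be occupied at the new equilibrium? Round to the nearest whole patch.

Balance c(1−p*) = e gives e = 0.722×(1 − 0.22900) = 0.55666.
New p* = 0.902 − e/c = 0.902 − 0.48429/0.72200 = 0.23124.
Expected occupied = 159 × 0.23124 = 36.77 ≈ 37.

37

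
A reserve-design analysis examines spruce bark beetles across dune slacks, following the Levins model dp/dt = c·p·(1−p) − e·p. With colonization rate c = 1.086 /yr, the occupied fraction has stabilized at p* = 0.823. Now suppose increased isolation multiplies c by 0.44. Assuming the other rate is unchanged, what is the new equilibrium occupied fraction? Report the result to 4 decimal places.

0.5977

Balance c(1−p*) = e gives e = 1.086×(1 − 0.82300) = 0.19222.
New p* = 1 − e/c = 1 − 0.19222/0.47784 = 0.59773.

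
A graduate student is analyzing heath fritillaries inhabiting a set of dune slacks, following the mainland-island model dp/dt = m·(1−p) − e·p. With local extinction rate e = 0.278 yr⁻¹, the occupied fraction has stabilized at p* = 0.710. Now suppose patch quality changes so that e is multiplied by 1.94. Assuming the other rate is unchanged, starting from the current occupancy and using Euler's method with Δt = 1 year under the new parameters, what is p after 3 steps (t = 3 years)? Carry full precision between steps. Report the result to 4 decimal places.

0.5563

Balance m(1−p*) = e·p* gives m = e·p*/(1−p*) = 0.278×0.71000/0.29000 = 0.68062.
Starting from p₀ = 0.71000; update p ← p + (dp/dt)·Δt with the new parameters.
step 1: Δp = -0.18554, p = 0.52446
step 2: Δp = +0.04081, p = 0.56527
step 3: Δp = -0.00898, p = 0.55629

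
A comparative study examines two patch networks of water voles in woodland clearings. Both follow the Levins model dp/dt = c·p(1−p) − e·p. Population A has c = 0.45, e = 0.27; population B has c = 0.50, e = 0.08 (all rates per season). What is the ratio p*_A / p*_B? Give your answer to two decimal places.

0.48

A: p*_A = 1 − 0.27/0.45 = 0.4000.
B: p*_B = 1 − 0.08/0.50 = 0.8400.
p*_A / p*_B = 0.4000/0.8400 = 0.4762.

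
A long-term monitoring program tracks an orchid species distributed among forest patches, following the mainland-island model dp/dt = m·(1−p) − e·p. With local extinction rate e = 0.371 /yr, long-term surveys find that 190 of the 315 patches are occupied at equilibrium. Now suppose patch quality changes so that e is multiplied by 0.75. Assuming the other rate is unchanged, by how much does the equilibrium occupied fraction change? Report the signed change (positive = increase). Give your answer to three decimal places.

Observed p* = 190/315 = 0.60317.
Balance m(1−p*) = e·p* gives m = e·p*/(1−p*) = 0.371×0.60317/0.39683 = 0.56391.
New p* = m/(m+e) = 0.56391/(0.56391+0.27825) = 0.66960.
Δp* = 0.66960 − 0.60317 = +0.06643.

0.066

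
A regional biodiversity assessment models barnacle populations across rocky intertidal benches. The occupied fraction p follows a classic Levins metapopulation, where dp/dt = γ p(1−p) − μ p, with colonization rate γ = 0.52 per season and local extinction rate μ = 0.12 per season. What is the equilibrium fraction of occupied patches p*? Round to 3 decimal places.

Setting dp/dt = 0 and dividing through by p* gives γ·(1−p*) = μ.
So p* = 1 − μ/γ = 1 − 0.12/0.52 = 1 − 0.2308 = 0.7692.

0.769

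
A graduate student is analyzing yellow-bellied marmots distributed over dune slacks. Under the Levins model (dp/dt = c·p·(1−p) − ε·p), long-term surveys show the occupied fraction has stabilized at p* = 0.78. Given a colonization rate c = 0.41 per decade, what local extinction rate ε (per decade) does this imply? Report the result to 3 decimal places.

0.090

At equilibrium c(1−p*) = ε.
ε = 0.41 × (1 − 0.78) = 0.41 × 0.2200 = 0.0902.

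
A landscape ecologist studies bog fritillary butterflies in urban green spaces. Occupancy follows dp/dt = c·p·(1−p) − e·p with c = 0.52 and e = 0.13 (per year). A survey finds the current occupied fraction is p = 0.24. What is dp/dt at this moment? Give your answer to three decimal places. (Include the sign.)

0.064

Colonization term: c·p·(1−p) = 0.52×0.24×0.7600 = 0.09485.
Extinction term: e·p = 0.03120.
dp/dt = 0.09485 − 0.03120 = 0.06365.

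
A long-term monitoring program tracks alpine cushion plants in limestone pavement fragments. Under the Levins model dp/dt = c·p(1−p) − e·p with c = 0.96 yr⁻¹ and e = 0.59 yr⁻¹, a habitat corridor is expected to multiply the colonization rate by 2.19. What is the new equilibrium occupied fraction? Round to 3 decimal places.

0.719

Before: p* = 1 − 0.59/0.96 = 0.3854.
After the change, c = 2.1024, e = 0.59, so p* = 1 − 0.59/2.1024 = 0.7194.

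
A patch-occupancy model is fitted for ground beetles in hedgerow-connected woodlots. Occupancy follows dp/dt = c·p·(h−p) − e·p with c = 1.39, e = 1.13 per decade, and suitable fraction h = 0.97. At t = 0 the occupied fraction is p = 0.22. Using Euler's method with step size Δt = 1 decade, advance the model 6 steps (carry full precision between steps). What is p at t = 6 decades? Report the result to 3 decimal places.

Update rule: p ← p + [c·p·(h−p) − e·p]·Δt with Δt = 1.
  1  |  dp/dt·Δt = -0.019250  |  p_1 = 0.200750
  2  |  dp/dt·Δt = -0.012194  |  p_2 = 0.188556
  3  |  dp/dt·Δt = -0.008257  |  p_3 = 0.180299
  4  |  dp/dt·Δt = -0.005826  |  p_4 = 0.174472
  5  |  dp/dt·Δt = -0.004225  |  p_5 = 0.170247
  6  |  dp/dt·Δt = -0.003123  |  p_6 = 0.167124

0.167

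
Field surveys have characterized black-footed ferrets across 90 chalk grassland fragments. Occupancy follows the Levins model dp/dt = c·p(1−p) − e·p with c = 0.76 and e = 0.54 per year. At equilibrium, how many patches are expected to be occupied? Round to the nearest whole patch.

p* = 1 − e/c = 1 − 0.54/0.76 = 0.2895.
Expected occupied patches = N × p* = 90 × 0.2895 = 26.05 ≈ 26.

26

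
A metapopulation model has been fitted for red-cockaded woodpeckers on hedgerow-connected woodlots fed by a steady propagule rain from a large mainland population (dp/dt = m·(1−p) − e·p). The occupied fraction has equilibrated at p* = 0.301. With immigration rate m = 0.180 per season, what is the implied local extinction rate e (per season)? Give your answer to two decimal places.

At equilibrium m(1−p*) = e·p*, so e = m(1−p*)/p*.
e = 0.180 × 0.6990 / 0.301 = 0.4180.

0.42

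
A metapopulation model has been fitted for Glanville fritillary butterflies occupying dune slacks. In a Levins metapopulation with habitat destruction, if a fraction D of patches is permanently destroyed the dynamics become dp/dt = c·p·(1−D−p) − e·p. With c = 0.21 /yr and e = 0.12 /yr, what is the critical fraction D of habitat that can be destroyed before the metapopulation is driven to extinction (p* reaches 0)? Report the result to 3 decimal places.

The nontrivial equilibrium is p* = (1−D) − e/c; extinction occurs when this hits zero.
So D_crit = 1 − e/c = 1 − 0.12/0.21 = 1 − 0.5714 = 0.4286.
This equals the undisturbed p*, a classic result of Lande's extension.

0.429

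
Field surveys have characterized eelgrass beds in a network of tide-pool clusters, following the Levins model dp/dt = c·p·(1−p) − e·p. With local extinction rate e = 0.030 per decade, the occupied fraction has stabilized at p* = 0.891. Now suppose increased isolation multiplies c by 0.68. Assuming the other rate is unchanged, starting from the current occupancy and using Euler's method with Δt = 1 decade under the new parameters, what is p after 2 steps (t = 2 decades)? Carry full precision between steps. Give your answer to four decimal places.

0.8754

Balance c(1−p*) = e gives c = e/(1 − 0.89100) = 0.030/0.10900 = 0.27523.
Starting from p₀ = 0.89100; update p ← p + (dp/dt)·Δt with the new parameters.
  1  |  dp/dt·Δt = -0.008554  |  p_1 = 0.882446
  2  |  dp/dt·Δt = -0.007059  |  p_2 = 0.875388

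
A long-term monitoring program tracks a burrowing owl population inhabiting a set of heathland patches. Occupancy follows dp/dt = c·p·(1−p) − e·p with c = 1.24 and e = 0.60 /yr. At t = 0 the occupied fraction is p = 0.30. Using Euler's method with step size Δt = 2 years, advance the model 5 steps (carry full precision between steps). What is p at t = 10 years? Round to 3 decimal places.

Update rule: p ← p + [c·p·(1−p) − e·p]·Δt with Δt = 2.
t = 2: p = 0.30000 + (+0.16080) = 0.46080
t = 4: p = 0.46080 + (+0.06323) = 0.52403
t = 6: p = 0.52403 + (-0.01027) = 0.51376
t = 8: p = 0.51376 + (+0.00302) = 0.51678
t = 10: p = 0.51678 + (-0.00083) = 0.51595

0.516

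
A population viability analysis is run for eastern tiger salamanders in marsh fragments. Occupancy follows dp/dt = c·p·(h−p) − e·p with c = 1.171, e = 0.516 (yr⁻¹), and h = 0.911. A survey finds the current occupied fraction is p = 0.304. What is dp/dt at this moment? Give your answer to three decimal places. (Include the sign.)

Colonization term: c·p·(h−p) = 1.171×0.304×0.6070 = 0.21608.
Extinction term: e·p = 0.15686.
dp/dt = 0.21608 − 0.15686 = 0.05922.

0.059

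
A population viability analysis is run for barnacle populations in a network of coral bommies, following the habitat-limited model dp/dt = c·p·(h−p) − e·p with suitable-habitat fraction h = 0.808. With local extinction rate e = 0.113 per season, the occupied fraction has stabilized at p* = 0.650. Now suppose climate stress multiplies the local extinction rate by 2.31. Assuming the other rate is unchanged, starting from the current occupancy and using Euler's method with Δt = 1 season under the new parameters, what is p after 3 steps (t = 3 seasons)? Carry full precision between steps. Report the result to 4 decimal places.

Balance c(h−p*) = e gives c = e/(0.808 − 0.65000) = 0.113/0.15800 = 0.71519.
Starting from p₀ = 0.65000; update p ← p + (dp/dt)·Δt with the new parameters.
p: 0.65000 → 0.55378  (Δp = -0.09622)
p: 0.55378 → 0.50991  (Δp = -0.04387)
p: 0.50991 → 0.48552  (Δp = -0.02439)

0.4855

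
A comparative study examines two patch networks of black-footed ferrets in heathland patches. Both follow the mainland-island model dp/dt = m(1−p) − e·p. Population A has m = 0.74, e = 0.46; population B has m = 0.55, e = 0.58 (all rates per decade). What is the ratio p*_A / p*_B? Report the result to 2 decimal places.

A: p*_A = m/(m+e) = 0.74/1.2000 = 0.6167.
B: p*_B = 0.55/1.1300 = 0.4867.
p*_A / p*_B = 0.6167/0.4867 = 1.2670.

1.27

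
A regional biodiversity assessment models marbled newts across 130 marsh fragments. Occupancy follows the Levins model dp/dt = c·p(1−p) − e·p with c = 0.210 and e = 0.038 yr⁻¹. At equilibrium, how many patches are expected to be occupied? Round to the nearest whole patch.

p* = 1 − e/c = 1 − 0.038/0.210 = 0.8190.
Expected occupied patches = N × p* = 130 × 0.8190 = 106.48 ≈ 106.

106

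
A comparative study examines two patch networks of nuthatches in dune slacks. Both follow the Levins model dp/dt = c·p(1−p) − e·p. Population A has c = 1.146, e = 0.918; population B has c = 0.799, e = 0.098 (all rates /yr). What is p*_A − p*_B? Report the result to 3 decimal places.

A: p*_A = 1 − 0.918/1.146 = 0.1990.
B: p*_B = 1 − 0.098/0.799 = 0.8773.
p*_A − p*_B = 0.1990 − 0.8773 = -0.6784.

-0.678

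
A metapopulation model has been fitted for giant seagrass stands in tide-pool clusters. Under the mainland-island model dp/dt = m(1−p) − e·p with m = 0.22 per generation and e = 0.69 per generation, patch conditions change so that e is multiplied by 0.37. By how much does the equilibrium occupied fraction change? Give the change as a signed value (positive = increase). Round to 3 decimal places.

Before: p* = 0.22/(0.22+0.69) = 0.2418.
After: m = 0.22, e = 0.2553; p* = 0.22/0.4753 = 0.4629.
Δp* = 0.4629 − 0.2418 = +0.2211.

0.221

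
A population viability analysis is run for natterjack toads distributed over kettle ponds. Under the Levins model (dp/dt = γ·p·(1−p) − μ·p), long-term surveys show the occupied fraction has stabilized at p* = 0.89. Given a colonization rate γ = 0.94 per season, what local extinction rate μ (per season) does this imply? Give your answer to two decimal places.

At equilibrium γ(1−p*) = μ.
μ = 0.94 × (1 − 0.89) = 0.94 × 0.1100 = 0.1034.

0.10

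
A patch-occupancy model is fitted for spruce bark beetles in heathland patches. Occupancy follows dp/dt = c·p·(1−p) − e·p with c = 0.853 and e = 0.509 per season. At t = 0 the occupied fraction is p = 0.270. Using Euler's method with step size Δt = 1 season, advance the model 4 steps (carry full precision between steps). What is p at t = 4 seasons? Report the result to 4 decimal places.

Update rule: p ← p + [c·p·(1−p) − e·p]·Δt with Δt = 1.
  1  |  dp/dt·Δt = +0.030696  |  p_1 = 0.300696
  2  |  dp/dt·Δt = +0.026313  |  p_2 = 0.327009
  3  |  dp/dt·Δt = +0.021276  |  p_3 = 0.348285
  4  |  dp/dt·Δt = +0.016339  |  p_4 = 0.364624

0.3646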